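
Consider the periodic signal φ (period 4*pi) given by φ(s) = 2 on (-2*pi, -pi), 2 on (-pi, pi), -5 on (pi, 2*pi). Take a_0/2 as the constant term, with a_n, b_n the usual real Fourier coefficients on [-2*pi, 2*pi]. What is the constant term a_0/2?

1/4

a_0 = (1/(2*pi)) ∫_{-2*pi}^{2*pi} φ(s) ds = (1/(2*pi)) · (pi) = 1/2.
So the constant term a_0/2 = 1/4.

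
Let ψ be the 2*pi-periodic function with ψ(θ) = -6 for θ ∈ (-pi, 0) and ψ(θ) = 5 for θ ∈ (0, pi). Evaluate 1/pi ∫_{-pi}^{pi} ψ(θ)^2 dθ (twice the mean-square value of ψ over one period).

61

1/pi ∫_{-pi}^{pi} ψ(θ)^2 dθ = 1/pi · (61*pi) = 61.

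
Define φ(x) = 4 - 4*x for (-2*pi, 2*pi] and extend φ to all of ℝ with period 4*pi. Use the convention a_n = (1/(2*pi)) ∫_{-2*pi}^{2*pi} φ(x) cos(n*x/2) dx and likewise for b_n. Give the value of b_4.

4

b_4 = (1/(2*pi)) ∫_{-2*pi}^{2*pi} φ(x) sin(2*x) dx.
Integrating by parts (boundary term plus one more integral), an antiderivative of (4 - 4*x) sin(2*x) is 2*x*cos(2*x) - sin(2*x) - 2*cos(2*x); evaluating from -2*pi to 2*pi: ∫_{-2*pi}^{2*pi} (4 - 4*x) sin(2*x) dx = (-2 + 4*pi) - (-4*pi - 2) = 8*pi.
Hence b_4 = (1/(2*pi))·(8*pi) = 4.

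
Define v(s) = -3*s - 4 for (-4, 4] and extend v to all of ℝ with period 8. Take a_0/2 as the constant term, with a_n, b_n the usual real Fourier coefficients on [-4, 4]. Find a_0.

-8

a_0 = 1/4 ∫_{-4}^{4} v(s) ds = 1/4 · (-32) = -8.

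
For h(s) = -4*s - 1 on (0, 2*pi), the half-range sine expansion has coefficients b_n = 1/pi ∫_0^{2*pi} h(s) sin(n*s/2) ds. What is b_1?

-16 - 4/pi

b_1 = 1/pi ∫_0^{2*pi} (-4*s - 1) sin(s/2) ds.
Integrating by parts (boundary term plus one more integral), an antiderivative of (-4*s - 1) sin(s/2) is 8*s*cos(s/2) - 16*sin(s/2) + 2*cos(s/2); evaluating from 0 to 2*pi: ∫_{0}^{2*pi} (-4*s - 1) sin(s/2) ds = (-16*pi - 2) - (2) = -16*pi - 4.
Hence b_1 = (1/pi)·(-16*pi - 4) = -16 - 4/pi.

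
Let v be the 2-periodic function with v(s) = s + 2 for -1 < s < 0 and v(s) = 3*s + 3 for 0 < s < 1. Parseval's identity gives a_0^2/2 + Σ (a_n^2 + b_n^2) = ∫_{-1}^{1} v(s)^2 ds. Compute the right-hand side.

∫_{-1}^{1} v(s)^2 ds = 70/3.

70/3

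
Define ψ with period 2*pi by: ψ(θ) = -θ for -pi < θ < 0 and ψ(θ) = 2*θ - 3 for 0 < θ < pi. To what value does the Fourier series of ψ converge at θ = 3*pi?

θ = 3*pi differs from θ = pi by 1 full period(s), and the series is 2*pi-periodic.
At θ = pi the one-sided limits are ψ(pi^-) = -3 + 2*pi and ψ(pi^+) = pi.
By Dirichlet's theorem the series converges to their average, [(-3 + 2*pi) + (pi)]/2 = -3/2 + 3*pi/2.

-3/2 + 3*pi/2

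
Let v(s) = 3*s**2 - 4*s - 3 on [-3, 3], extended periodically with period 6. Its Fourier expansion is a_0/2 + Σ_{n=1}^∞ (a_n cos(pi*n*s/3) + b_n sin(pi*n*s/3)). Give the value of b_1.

b_1 = 1/3 ∫_{-3}^{3} v(s) sin(pi*s/3) ds.
Integrating by parts twice (tabular method), an antiderivative of (3*s**2 - 4*s - 3) sin(pi*s/3) is -9*s**2*cos(pi*s/3)/pi + 54*s*sin(pi*s/3)/pi**2 + 12*s*cos(pi*s/3)/pi - 36*sin(pi*s/3)/pi**2 + 9*cos(pi*s/3)/pi + 162*cos(pi*s/3)/pi**3; evaluating from -3 to 3: ∫_{-3}^{3} (3*s**2 - 4*s - 3) sin(pi*s/3) ds = (-162/pi**3 + 36/pi) - (-162/pi**3 + 108/pi) = -72/pi.
Hence b_1 = (1/3)·(-72/pi) = -24/pi.

-24/pi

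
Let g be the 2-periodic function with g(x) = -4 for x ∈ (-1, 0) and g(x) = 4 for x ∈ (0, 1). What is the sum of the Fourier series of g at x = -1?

At x = -1 the one-sided limits are g(-1^-) = 4 and g(-1^+) = -4.
By Dirichlet's theorem the series converges to their average, [(4) + (-4)]/2 = 0.

0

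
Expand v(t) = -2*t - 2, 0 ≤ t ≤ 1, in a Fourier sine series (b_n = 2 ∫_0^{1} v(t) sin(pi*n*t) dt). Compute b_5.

-12/(5*pi)

b_5 = 2 ∫_0^{1} (-2*t - 2) sin(5*pi*t) dt.
Integrating by parts (boundary term plus one more integral), an antiderivative of (-2*t - 2) sin(5*pi*t) is 2*t*cos(5*pi*t)/(5*pi) - 2*sin(5*pi*t)/(25*pi**2) + 2*cos(5*pi*t)/(5*pi); evaluating from 0 to 1: ∫_{0}^{1} (-2*t - 2) sin(5*pi*t) dt = (-4/(5*pi)) - (2/(5*pi)) = -6/(5*pi).
Hence b_5 = 2·(-6/(5*pi)) = -12/(5*pi).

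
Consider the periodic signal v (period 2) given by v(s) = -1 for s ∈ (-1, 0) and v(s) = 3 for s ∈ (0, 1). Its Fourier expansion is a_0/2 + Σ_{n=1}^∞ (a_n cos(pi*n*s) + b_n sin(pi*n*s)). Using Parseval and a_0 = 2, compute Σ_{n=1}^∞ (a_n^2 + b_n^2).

8

Parseval: a_0^2/2 + Σ_{n≥1} (a_n^2+b_n^2) = ∫_{-1}^{1} v(s)^2 ds = 10.
Subtract a_0^2/2 = 2: Σ (a_n^2+b_n^2) = 8.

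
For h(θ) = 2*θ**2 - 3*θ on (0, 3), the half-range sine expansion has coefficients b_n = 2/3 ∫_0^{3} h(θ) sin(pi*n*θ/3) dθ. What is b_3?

b_3 = 2/3 ∫_0^{3} (2*θ**2 - 3*θ) sin(pi*θ) dθ.
Integrating by parts twice (tabular method), an antiderivative of (2*θ**2 - 3*θ) sin(pi*θ) is -2*θ**2*cos(pi*θ)/pi + 4*θ*sin(pi*θ)/pi**2 + 3*θ*cos(pi*θ)/pi - 3*sin(pi*θ)/pi**2 + 4*cos(pi*θ)/pi**3; evaluating from 0 to 3: ∫_{0}^{3} (2*θ**2 - 3*θ) sin(pi*θ) dθ = (-4/pi**3 + 9/pi) - (4/pi**3) = -8/pi**3 + 9/pi.
Hence b_3 = (2/3)·(-8/pi**3 + 9/pi) = -16/(3*pi**3) + 6/pi.

-16/(3*pi**3) + 6/pi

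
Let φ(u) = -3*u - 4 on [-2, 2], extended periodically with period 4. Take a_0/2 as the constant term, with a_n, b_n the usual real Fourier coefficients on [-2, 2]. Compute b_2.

b_2 = 1/2 ∫_{-2}^{2} φ(u) sin(pi*u) du.
Integrating by parts (boundary term plus one more integral), an antiderivative of (-3*u - 4) sin(pi*u) is 3*u*cos(pi*u)/pi - 3*sin(pi*u)/pi**2 + 4*cos(pi*u)/pi; evaluating from -2 to 2: ∫_{-2}^{2} (-3*u - 4) sin(pi*u) du = (10/pi) - (-2/pi) = 12/pi.
Hence b_2 = (1/2)·(12/pi) = 6/pi.

6/pi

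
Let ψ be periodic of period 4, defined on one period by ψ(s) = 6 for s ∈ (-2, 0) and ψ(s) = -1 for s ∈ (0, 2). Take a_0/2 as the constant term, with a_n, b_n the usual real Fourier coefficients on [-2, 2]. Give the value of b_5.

b_5 = 1/2 ∫_{-2}^{2} ψ(s) sin(5*pi*s/2) ds.
Split the integral at the breakpoints.
Directly, an antiderivative of (6) sin(5*pi*s/2) is -12*cos(5*pi*s/2)/(5*pi); evaluating from -2 to 0: ∫_{-2}^{0} (6) sin(5*pi*s/2) ds = (-12/(5*pi)) - (12/(5*pi)) = -24/(5*pi).
Directly, an antiderivative of (-1) sin(5*pi*s/2) is 2*cos(5*pi*s/2)/(5*pi); evaluating from 0 to 2: ∫_{0}^{2} (-1) sin(5*pi*s/2) ds = (-2/(5*pi)) - (2/(5*pi)) = -4/(5*pi).
Summing the pieces and multiplying by (1/2) gives b_5 = -14/(5*pi).

-14/(5*pi)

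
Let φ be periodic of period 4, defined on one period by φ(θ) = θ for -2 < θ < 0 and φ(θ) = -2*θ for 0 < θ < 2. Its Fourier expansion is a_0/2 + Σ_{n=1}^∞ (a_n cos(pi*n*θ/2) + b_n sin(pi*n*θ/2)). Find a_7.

a_7 = 1/2 ∫_{-2}^{2} φ(θ) cos(7*pi*θ/2) dθ.
Split the integral at the breakpoints.
Integrating by parts (boundary term plus one more integral), an antiderivative of (θ) cos(7*pi*θ/2) is 2*θ*sin(7*pi*θ/2)/(7*pi) + 4*cos(7*pi*θ/2)/(49*pi**2); evaluating from -2 to 0: ∫_{-2}^{0} (θ) cos(7*pi*θ/2) dθ = (4/(49*pi**2)) - (-4/(49*pi**2)) = 8/(49*pi**2).
Integrating by parts (boundary term plus one more integral), an antiderivative of (-2*θ) cos(7*pi*θ/2) is -4*θ*sin(7*pi*θ/2)/(7*pi) - 8*cos(7*pi*θ/2)/(49*pi**2); evaluating from 0 to 2: ∫_{0}^{2} (-2*θ) cos(7*pi*θ/2) dθ = (8/(49*pi**2)) - (-8/(49*pi**2)) = 16/(49*pi**2).
Summing the pieces and multiplying by (1/2) gives a_7 = 12/(49*pi**2).

12/(49*pi**2)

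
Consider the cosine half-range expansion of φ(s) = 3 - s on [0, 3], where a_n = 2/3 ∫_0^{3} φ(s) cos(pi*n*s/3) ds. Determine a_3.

a_3 = 2/3 ∫_0^{3} (3 - s) cos(pi*s) ds.
Integrating by parts (boundary term plus one more integral), an antiderivative of (3 - s) cos(pi*s) is -s*sin(pi*s)/pi + 3*sin(pi*s)/pi - cos(pi*s)/pi**2; evaluating from 0 to 3: ∫_{0}^{3} (3 - s) cos(pi*s) ds = (pi**(-2)) - (-1/pi**2) = 2/pi**2.
Hence a_3 = (2/3)·(2/pi**2) = 4/(3*pi**2).

4/(3*pi**2)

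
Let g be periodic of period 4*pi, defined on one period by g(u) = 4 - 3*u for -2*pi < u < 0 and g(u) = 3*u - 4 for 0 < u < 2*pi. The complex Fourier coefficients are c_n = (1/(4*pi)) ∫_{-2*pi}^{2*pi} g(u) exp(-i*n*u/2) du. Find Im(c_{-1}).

Since g is real-valued, Im(c_{-1}) = -(1/(4*pi)) ∫_{-2*pi}^{2*pi} g(u) sin(-u/2) du = b_{1}/2.
Split the integral at the breakpoints.
Integrating by parts (boundary term plus one more integral), an antiderivative of (4 - 3*u) sin(-u/2) is -6*u*cos(u/2) + 12*sin(u/2) + 8*cos(u/2); evaluating from -2*pi to 0: ∫_{-2*pi}^{0} (4 - 3*u) sin(-u/2) du = (8) - (-12*pi - 8) = 16 + 12*pi.
Integrating by parts (boundary term plus one more integral), an antiderivative of (3*u - 4) sin(-u/2) is 6*u*cos(u/2) - 12*sin(u/2) - 8*cos(u/2); evaluating from 0 to 2*pi: ∫_{0}^{2*pi} (3*u - 4) sin(-u/2) du = (8 - 12*pi) - (-8) = 16 - 12*pi.
So ∫_{-2*pi}^{2*pi} g(u) sin(-u/2) du = 32.
Hence Im(c_{-1}) = (-1/(4*pi))·(32) = -8/pi.

-8/pi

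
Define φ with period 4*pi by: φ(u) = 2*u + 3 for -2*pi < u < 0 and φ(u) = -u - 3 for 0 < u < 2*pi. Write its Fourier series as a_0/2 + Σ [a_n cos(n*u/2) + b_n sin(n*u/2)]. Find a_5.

12/(25*pi)

a_5 = (1/(2*pi)) ∫_{-2*pi}^{2*pi} φ(u) cos(5*u/2) du.
Split the integral at the breakpoints.
Integrating by parts (boundary term plus one more integral), an antiderivative of (2*u + 3) cos(5*u/2) is 4*u*sin(5*u/2)/5 + 6*sin(5*u/2)/5 + 8*cos(5*u/2)/25; evaluating from -2*pi to 0: ∫_{-2*pi}^{0} (2*u + 3) cos(5*u/2) du = (8/25) - (-8/25) = 16/25.
Integrating by parts (boundary term plus one more integral), an antiderivative of (-u - 3) cos(5*u/2) is -2*u*sin(5*u/2)/5 - 6*sin(5*u/2)/5 - 4*cos(5*u/2)/25; evaluating from 0 to 2*pi: ∫_{0}^{2*pi} (-u - 3) cos(5*u/2) du = (4/25) - (-4/25) = 8/25.
Summing the pieces and multiplying by (1/(2*pi)) gives a_5 = 12/(25*pi).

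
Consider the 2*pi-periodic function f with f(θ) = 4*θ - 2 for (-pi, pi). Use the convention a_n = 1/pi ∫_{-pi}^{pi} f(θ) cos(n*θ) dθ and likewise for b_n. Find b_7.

b_7 = 1/pi ∫_{-pi}^{pi} f(θ) sin(7*θ) dθ.
Integrating by parts (boundary term plus one more integral), an antiderivative of (4*θ - 2) sin(7*θ) is -4*θ*cos(7*θ)/7 + 4*sin(7*θ)/49 + 2*cos(7*θ)/7; evaluating from -pi to pi: ∫_{-pi}^{pi} (4*θ - 2) sin(7*θ) dθ = (-2/7 + 4*pi/7) - (-4*pi/7 - 2/7) = 8*pi/7.
Hence b_7 = (1/pi)·(8*pi/7) = 8/7.

8/7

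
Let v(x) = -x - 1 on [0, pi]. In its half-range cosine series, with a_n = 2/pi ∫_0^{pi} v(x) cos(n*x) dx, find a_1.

a_1 = 2/pi ∫_0^{pi} (-x - 1) cos(x) dx.
Integrating by parts (boundary term plus one more integral), an antiderivative of (-x - 1) cos(x) is -x*sin(x) - sin(x) - cos(x); evaluating from 0 to pi: ∫_{0}^{pi} (-x - 1) cos(x) dx = (1) - (-1) = 2.
Hence a_1 = (2/pi)·(2) = 4/pi.

4/pi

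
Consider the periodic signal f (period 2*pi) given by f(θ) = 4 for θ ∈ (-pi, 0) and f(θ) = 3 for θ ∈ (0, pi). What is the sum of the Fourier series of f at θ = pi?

7/2

At θ = pi the one-sided limits are f(pi^-) = 3 and f(pi^+) = 4.
By Dirichlet's theorem the series converges to their average, [(3) + (4)]/2 = 7/2.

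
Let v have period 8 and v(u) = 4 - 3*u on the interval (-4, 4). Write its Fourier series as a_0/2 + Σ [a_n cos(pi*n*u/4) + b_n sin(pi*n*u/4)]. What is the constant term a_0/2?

a_0 = 1/4 ∫_{-4}^{4} v(u) du = 1/4 · (32) = 8.
So the constant term a_0/2 = 4.

4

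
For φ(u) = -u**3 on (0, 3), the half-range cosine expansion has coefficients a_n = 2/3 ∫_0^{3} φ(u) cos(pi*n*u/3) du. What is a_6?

a_6 = 2/3 ∫_0^{3} (-u**3) cos(2*pi*u) du.
Integrating by parts three times (tabular method), an antiderivative of (-u**3) cos(2*pi*u) is -u**3*sin(2*pi*u)/(2*pi) - 3*u**2*cos(2*pi*u)/(4*pi**2) + 3*u*sin(2*pi*u)/(4*pi**3) + 3*cos(2*pi*u)/(8*pi**4); evaluating from 0 to 3: ∫_{0}^{3} (-u**3) cos(2*pi*u) du = (3*(1 - 18*pi**2)/(8*pi**4)) - (3/(8*pi**4)) = -27/(4*pi**2).
Hence a_6 = (2/3)·(-27/(4*pi**2)) = -9/(2*pi**2).

-9/(2*pi**2)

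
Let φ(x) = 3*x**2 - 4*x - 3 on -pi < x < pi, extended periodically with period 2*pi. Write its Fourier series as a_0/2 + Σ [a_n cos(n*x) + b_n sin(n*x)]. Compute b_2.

4

b_2 = 1/pi ∫_{-pi}^{pi} φ(x) sin(2*x) dx.
Integrating by parts twice (tabular method), an antiderivative of (3*x**2 - 4*x - 3) sin(2*x) is -3*x**2*cos(2*x)/2 + 3*x*sin(2*x)/2 + 2*x*cos(2*x) - sin(2*x) + 9*cos(2*x)/4; evaluating from -pi to pi: ∫_{-pi}^{pi} (3*x**2 - 4*x - 3) sin(2*x) dx = (-3*pi**2/2 + 9/4 + 2*pi) - (-3*pi**2/2 - 2*pi + 9/4) = 4*pi.
Hence b_2 = (1/pi)·(4*pi) = 4.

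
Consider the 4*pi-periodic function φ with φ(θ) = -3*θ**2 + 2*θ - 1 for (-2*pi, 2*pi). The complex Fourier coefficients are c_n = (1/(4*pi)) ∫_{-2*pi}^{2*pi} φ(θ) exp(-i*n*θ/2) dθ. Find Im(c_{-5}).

Since φ is real-valued, Im(c_{-5}) = -(1/(4*pi)) ∫_{-2*pi}^{2*pi} φ(θ) sin(-5*θ/2) dθ = b_{5}/2.
Integrating by parts twice (tabular method), an antiderivative of (-3*θ**2 + 2*θ - 1) sin(-5*θ/2) is -6*θ**2*cos(5*θ/2)/5 + 24*θ*sin(5*θ/2)/25 + 4*θ*cos(5*θ/2)/5 - 8*sin(5*θ/2)/25 - 2*cos(5*θ/2)/125; evaluating from -2*pi to 2*pi: ∫_{-2*pi}^{2*pi} (-3*θ**2 + 2*θ - 1) sin(-5*θ/2) dθ = (-8*pi/5 + 2/125 + 24*pi**2/5) - (2/125 + 8*pi/5 + 24*pi**2/5) = -16*pi/5.
Hence Im(c_{-5}) = (-1/(4*pi))·(-16*pi/5) = 4/5.

4/5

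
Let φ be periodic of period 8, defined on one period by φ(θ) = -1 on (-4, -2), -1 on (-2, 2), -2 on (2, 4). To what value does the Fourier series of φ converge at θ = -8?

θ = -8 differs from θ = 0 by -1 full period(s), and the series is 8-periodic.
φ is continuous at θ = 0 with value -1, so the series converges to -1 there.

-1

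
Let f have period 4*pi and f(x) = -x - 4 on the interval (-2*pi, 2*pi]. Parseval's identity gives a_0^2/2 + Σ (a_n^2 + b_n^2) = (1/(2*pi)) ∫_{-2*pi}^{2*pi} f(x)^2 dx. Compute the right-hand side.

8*pi**2/3 + 32

(1/(2*pi)) ∫_{-2*pi}^{2*pi} f(x)^2 dx = (1/(2*pi)) · (16*pi*(pi**2 + 12)/3) = 8*pi**2/3 + 32.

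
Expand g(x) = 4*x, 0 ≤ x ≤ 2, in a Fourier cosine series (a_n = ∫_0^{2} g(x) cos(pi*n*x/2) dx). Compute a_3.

a_3 = ∫_0^{2} (4*x) cos(3*pi*x/2) dx.
Integrating by parts (boundary term plus one more integral), an antiderivative of (4*x) cos(3*pi*x/2) is 8*x*sin(3*pi*x/2)/(3*pi) + 16*cos(3*pi*x/2)/(9*pi**2); evaluating from 0 to 2: ∫_{0}^{2} (4*x) cos(3*pi*x/2) dx = (-16/(9*pi**2)) - (16/(9*pi**2)) = -32/(9*pi**2).
Hence a_3 = -32/(9*pi**2).

-32/(9*pi**2)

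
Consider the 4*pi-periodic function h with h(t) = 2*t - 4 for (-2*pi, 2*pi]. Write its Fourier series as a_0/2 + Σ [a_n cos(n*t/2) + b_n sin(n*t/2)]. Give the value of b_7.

8/7

b_7 = (1/(2*pi)) ∫_{-2*pi}^{2*pi} h(t) sin(7*t/2) dt.
Integrating by parts (boundary term plus one more integral), an antiderivative of (2*t - 4) sin(7*t/2) is -4*t*cos(7*t/2)/7 + 8*sin(7*t/2)/49 + 8*cos(7*t/2)/7; evaluating from -2*pi to 2*pi: ∫_{-2*pi}^{2*pi} (2*t - 4) sin(7*t/2) dt = (-8/7 + 8*pi/7) - (-8*pi/7 - 8/7) = 16*pi/7.
Hence b_7 = (1/(2*pi))·(16*pi/7) = 8/7.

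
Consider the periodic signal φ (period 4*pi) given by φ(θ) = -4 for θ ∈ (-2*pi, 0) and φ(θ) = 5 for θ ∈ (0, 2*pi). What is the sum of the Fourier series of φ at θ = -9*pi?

-4

θ = -9*pi differs from θ = -pi by -2 full period(s), and the series is 4*pi-periodic.
φ is continuous at θ = -pi with value -4, so the series converges to -4 there.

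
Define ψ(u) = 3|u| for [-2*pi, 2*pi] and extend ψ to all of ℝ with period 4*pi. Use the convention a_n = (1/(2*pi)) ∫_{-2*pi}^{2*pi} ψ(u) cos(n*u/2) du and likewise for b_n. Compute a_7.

-24/(49*pi)

a_7 = (1/(2*pi)) ∫_{-2*pi}^{2*pi} ψ(u) cos(7*u/2) du.
ψ is even and cos(7*u/2) is even, so the integrand is even and a_7 = 1/pi ∫_0^{2*pi} ψ(u) cos(7*u/2) du.
Integrating by parts (boundary term plus one more integral), an antiderivative of (3*u) cos(7*u/2) is 6*u*sin(7*u/2)/7 + 12*cos(7*u/2)/49; evaluating from 0 to 2*pi: ∫_{0}^{2*pi} (3*u) cos(7*u/2) du = (-12/49) - (12/49) = -24/49.
Hence a_7 = (1/pi)·(-24/49) = -24/(49*pi).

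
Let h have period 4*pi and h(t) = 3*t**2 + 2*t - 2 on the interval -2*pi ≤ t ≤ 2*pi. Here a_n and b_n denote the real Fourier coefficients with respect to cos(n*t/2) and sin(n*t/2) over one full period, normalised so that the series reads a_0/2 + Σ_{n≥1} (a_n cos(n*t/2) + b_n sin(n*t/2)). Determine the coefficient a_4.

3

a_4 = (1/(2*pi)) ∫_{-2*pi}^{2*pi} h(t) cos(2*t) dt.
Integrating by parts twice (tabular method), an antiderivative of (3*t**2 + 2*t - 2) cos(2*t) is 3*t**2*sin(2*t)/2 + t*sin(2*t) + 3*t*cos(2*t)/2 - 7*sin(2*t)/4 + cos(2*t)/2; evaluating from -2*pi to 2*pi: ∫_{-2*pi}^{2*pi} (3*t**2 + 2*t - 2) cos(2*t) dt = (1/2 + 3*pi) - (1/2 - 3*pi) = 6*pi.
Hence a_4 = (1/(2*pi))·(6*pi) = 3.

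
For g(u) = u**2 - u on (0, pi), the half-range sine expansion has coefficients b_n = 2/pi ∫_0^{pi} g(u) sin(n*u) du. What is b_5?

b_5 = 2/pi ∫_0^{pi} (u**2 - u) sin(5*u) du.
Integrating by parts twice (tabular method), an antiderivative of (u**2 - u) sin(5*u) is -u**2*cos(5*u)/5 + 2*u*sin(5*u)/25 + u*cos(5*u)/5 - sin(5*u)/25 + 2*cos(5*u)/125; evaluating from 0 to pi: ∫_{0}^{pi} (u**2 - u) sin(5*u) du = (-pi/5 - 2/125 + pi**2/5) - (2/125) = -pi/5 - 4/125 + pi**2/5.
Hence b_5 = (2/pi)·(-pi/5 - 4/125 + pi**2/5) = 2*(-25*pi - 4 + 25*pi**2)/(125*pi).

2*(-25*pi - 4 + 25*pi**2)/(125*pi)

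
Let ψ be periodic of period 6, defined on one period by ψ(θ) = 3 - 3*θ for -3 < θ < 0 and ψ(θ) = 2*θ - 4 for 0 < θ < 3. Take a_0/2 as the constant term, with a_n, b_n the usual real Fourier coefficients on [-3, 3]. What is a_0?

a_0 = 1/3 ∫_{-3}^{3} ψ(θ) dθ = 1/3 · (39/2) = 13/2.

13/2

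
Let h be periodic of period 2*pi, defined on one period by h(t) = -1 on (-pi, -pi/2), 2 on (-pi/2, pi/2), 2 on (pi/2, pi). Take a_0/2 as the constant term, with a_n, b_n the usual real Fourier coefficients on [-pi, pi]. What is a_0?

5/2

a_0 = 1/pi ∫_{-pi}^{pi} h(t) dt = 1/pi · (5*pi/2) = 5/2.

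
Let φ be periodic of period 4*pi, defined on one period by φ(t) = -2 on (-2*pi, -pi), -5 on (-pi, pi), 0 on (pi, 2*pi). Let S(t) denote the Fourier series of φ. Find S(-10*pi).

-1

t = -10*pi differs from t = -2*pi by -2 full period(s), and the series is 4*pi-periodic.
At t = -2*pi the one-sided limits are φ(-2*pi^-) = 0 and φ(-2*pi^+) = -2.
By Dirichlet's theorem the series converges to their average, [(0) + (-2)]/2 = -1.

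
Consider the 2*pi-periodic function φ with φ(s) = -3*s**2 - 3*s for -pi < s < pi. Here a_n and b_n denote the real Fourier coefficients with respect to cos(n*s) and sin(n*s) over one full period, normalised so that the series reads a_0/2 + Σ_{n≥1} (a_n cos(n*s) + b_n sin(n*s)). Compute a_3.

4/3

a_3 = 1/pi ∫_{-pi}^{pi} φ(s) cos(3*s) ds.
Integrating by parts twice (tabular method), an antiderivative of (-3*s**2 - 3*s) cos(3*s) is -s**2*sin(3*s) - s*sin(3*s) - 2*s*cos(3*s)/3 + 2*sin(3*s)/9 - cos(3*s)/3; evaluating from -pi to pi: ∫_{-pi}^{pi} (-3*s**2 - 3*s) cos(3*s) ds = (1/3 + 2*pi/3) - (1/3 - 2*pi/3) = 4*pi/3.
Hence a_3 = (1/pi)·(4*pi/3) = 4/3.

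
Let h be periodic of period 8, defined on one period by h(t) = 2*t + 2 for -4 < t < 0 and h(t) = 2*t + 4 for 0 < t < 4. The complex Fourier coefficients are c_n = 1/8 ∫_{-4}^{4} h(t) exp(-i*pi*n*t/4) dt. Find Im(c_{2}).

4/pi

Since h is real-valued, Im(c_{2}) = -1/8 ∫_{-4}^{4} h(t) sin(pi*t/2) dt = -b_{2}/2.
Split the integral at the breakpoints.
Integrating by parts (boundary term plus one more integral), an antiderivative of (2*t + 2) sin(pi*t/2) is -4*t*cos(pi*t/2)/pi + 8*sin(pi*t/2)/pi**2 - 4*cos(pi*t/2)/pi; evaluating from -4 to 0: ∫_{-4}^{0} (2*t + 2) sin(pi*t/2) dt = (-4/pi) - (12/pi) = -16/pi.
Integrating by parts (boundary term plus one more integral), an antiderivative of (2*t + 4) sin(pi*t/2) is -4*t*cos(pi*t/2)/pi + 8*sin(pi*t/2)/pi**2 - 8*cos(pi*t/2)/pi; evaluating from 0 to 4: ∫_{0}^{4} (2*t + 4) sin(pi*t/2) dt = (-24/pi) - (-8/pi) = -16/pi.
So ∫_{-4}^{4} h(t) sin(pi*t/2) dt = -32/pi.
Hence Im(c_{2}) = (-1/8)·(-32/pi) = 4/pi.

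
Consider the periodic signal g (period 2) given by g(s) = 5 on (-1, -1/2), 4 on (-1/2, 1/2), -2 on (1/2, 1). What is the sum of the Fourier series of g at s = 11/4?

s = 11/4 differs from s = 3/4 by 1 full period(s), and the series is 2-periodic.
g is continuous at s = 3/4 with value -2, so the series converges to -2 there.

-2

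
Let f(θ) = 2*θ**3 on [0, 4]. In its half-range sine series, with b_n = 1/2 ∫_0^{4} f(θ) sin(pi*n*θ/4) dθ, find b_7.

b_7 = 1/2 ∫_0^{4} (2*θ**3) sin(7*pi*θ/4) dθ.
Integrating by parts three times (tabular method), an antiderivative of (2*θ**3) sin(7*pi*θ/4) is -8*θ**3*cos(7*pi*θ/4)/(7*pi) + 96*θ**2*sin(7*pi*θ/4)/(49*pi**2) + 768*θ*cos(7*pi*θ/4)/(343*pi**3) - 3072*sin(7*pi*θ/4)/(2401*pi**4); evaluating from 0 to 4: ∫_{0}^{4} (2*θ**3) sin(7*pi*θ/4) dθ = (512*(-6 + 49*pi**2)/(343*pi**3)) - (0) = 512*(-6 + 49*pi**2)/(343*pi**3).
Hence b_7 = (1/2)·(512*(-6 + 49*pi**2)/(343*pi**3)) = 256*(-6 + 49*pi**2)/(343*pi**3).

256*(-6 + 49*pi**2)/(343*pi**3)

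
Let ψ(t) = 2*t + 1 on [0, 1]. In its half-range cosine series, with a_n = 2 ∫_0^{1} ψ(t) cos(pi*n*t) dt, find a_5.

a_5 = 2 ∫_0^{1} (2*t + 1) cos(5*pi*t) dt.
Integrating by parts (boundary term plus one more integral), an antiderivative of (2*t + 1) cos(5*pi*t) is 2*t*sin(5*pi*t)/(5*pi) + sin(5*pi*t)/(5*pi) + 2*cos(5*pi*t)/(25*pi**2); evaluating from 0 to 1: ∫_{0}^{1} (2*t + 1) cos(5*pi*t) dt = (-2/(25*pi**2)) - (2/(25*pi**2)) = -4/(25*pi**2).
Hence a_5 = 2·(-4/(25*pi**2)) = -8/(25*pi**2).

-8/(25*pi**2)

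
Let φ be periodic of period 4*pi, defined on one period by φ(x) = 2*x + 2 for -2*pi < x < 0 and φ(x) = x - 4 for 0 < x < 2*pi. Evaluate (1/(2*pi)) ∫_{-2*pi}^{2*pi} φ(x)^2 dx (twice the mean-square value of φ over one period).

(1/(2*pi)) ∫_{-2*pi}^{2*pi} φ(x)^2 dx = (1/(2*pi)) · (8*pi*(-12*pi + 15 + 5*pi**2)/3) = -16*pi + 20 + 20*pi**2/3.

-16*pi + 20 + 20*pi**2/3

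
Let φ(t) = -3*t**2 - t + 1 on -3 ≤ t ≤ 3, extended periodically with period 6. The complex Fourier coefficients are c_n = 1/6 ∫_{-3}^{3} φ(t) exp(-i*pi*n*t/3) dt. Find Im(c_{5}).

3/(5*pi)

Since φ is real-valued, Im(c_{5}) = -1/6 ∫_{-3}^{3} φ(t) sin(5*pi*t/3) dt = -b_{5}/2.
Integrating by parts twice (tabular method), an antiderivative of (-3*t**2 - t + 1) sin(5*pi*t/3) is 9*t**2*cos(5*pi*t/3)/(5*pi) - 54*t*sin(5*pi*t/3)/(25*pi**2) + 3*t*cos(5*pi*t/3)/(5*pi) - 9*sin(5*pi*t/3)/(25*pi**2) - 3*cos(5*pi*t/3)/(5*pi) - 162*cos(5*pi*t/3)/(125*pi**3); evaluating from -3 to 3: ∫_{-3}^{3} (-3*t**2 - t + 1) sin(5*pi*t/3) dt = (3*(54 - 725*pi**2)/(125*pi**3)) - (3*(54 - 575*pi**2)/(125*pi**3)) = -18/(5*pi).
Hence Im(c_{5}) = (-1/6)·(-18/(5*pi)) = 3/(5*pi).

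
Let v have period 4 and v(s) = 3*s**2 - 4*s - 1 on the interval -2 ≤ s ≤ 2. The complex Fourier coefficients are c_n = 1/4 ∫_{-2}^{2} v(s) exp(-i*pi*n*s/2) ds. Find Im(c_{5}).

8/(5*pi)

Since v is real-valued, Im(c_{5}) = -1/4 ∫_{-2}^{2} v(s) sin(5*pi*s/2) ds = -b_{5}/2.
Integrating by parts twice (tabular method), an antiderivative of (3*s**2 - 4*s - 1) sin(5*pi*s/2) is -6*s**2*cos(5*pi*s/2)/(5*pi) + 24*s*sin(5*pi*s/2)/(25*pi**2) + 8*s*cos(5*pi*s/2)/(5*pi) - 16*sin(5*pi*s/2)/(25*pi**2) + 48*cos(5*pi*s/2)/(125*pi**3) + 2*cos(5*pi*s/2)/(5*pi); evaluating from -2 to 2: ∫_{-2}^{2} (3*s**2 - 4*s - 1) sin(5*pi*s/2) ds = (6*(-8 + 25*pi**2)/(125*pi**3)) - (2*(-24 + 475*pi**2)/(125*pi**3)) = -32/(5*pi).
Hence Im(c_{5}) = (-1/4)·(-32/(5*pi)) = 8/(5*pi).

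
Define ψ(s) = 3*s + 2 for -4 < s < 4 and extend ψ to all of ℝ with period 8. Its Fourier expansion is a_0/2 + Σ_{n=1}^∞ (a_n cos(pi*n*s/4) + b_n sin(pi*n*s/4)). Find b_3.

8/pi

b_3 = 1/4 ∫_{-4}^{4} ψ(s) sin(3*pi*s/4) ds.
Integrating by parts (boundary term plus one more integral), an antiderivative of (3*s + 2) sin(3*pi*s/4) is -4*s*cos(3*pi*s/4)/pi + 16*sin(3*pi*s/4)/(3*pi**2) - 8*cos(3*pi*s/4)/(3*pi); evaluating from -4 to 4: ∫_{-4}^{4} (3*s + 2) sin(3*pi*s/4) ds = (56/(3*pi)) - (-40/(3*pi)) = 32/pi.
Hence b_3 = (1/4)·(32/pi) = 8/pi.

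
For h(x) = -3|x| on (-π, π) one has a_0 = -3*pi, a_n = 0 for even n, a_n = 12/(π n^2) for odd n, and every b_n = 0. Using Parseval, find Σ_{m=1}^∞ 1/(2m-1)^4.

pi**4/96

Parseval: a_0^2/2 + Σ a_n^2 = (1/π) ∫_{-π}^{π} h(x)^2 dx = 6*pi**2.
Subtract a_0^2/2 = 9*pi**2/2: Σ a_n^2 = 3*pi**2/2.
Only odd n contribute, with a_n^2 = 144/(π^2 n^4), so Σ_{m≥1} 1/(2m-1)^4 = π^2·(3*pi**2/2)/144 = pi**4/96.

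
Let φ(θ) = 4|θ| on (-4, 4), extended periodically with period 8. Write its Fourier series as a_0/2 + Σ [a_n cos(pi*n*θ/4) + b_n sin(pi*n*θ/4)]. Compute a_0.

16

a_0 = 1/4 ∫_{-4}^{4} φ(θ) dθ = 1/4 · (64) = 16.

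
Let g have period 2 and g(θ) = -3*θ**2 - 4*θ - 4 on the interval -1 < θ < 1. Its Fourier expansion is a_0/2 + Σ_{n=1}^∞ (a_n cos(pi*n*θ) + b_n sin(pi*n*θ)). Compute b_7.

-8/(7*pi)

b_7 = ∫_{-1}^{1} g(θ) sin(7*pi*θ) dθ.
Integrating by parts twice (tabular method), an antiderivative of (-3*θ**2 - 4*θ - 4) sin(7*pi*θ) is 3*θ**2*cos(7*pi*θ)/(7*pi) - 6*θ*sin(7*pi*θ)/(49*pi**2) + 4*θ*cos(7*pi*θ)/(7*pi) - 4*sin(7*pi*θ)/(49*pi**2) - 6*cos(7*pi*θ)/(343*pi**3) + 4*cos(7*pi*θ)/(7*pi); evaluating from -1 to 1: ∫_{-1}^{1} (-3*θ**2 - 4*θ - 4) sin(7*pi*θ) dθ = ((6 - 539*pi**2)/(343*pi**3)) - (3*(2 - 49*pi**2)/(343*pi**3)) = -8/(7*pi).
Hence b_7 = -8/(7*pi).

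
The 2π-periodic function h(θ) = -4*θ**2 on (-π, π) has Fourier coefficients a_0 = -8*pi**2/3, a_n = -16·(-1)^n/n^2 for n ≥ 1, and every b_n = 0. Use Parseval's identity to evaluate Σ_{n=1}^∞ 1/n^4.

pi**4/90

Parseval: a_0^2/2 + Σ a_n^2 = (1/π) ∫_{-π}^{π} h(θ)^2 dθ = 32*pi**4/5.
Subtract a_0^2/2 = 32*pi**4/9: Σ a_n^2 = 128*pi**4/45.
Since a_n^2 = 256/n^4, Σ 1/n^4 = pi**4/90.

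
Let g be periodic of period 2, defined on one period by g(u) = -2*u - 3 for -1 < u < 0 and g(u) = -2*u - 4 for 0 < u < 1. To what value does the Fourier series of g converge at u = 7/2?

-2

u = 7/2 differs from u = -1/2 by 2 full period(s), and the series is 2-periodic.
g is continuous at u = -1/2 with value -2, so the series converges to -2 there.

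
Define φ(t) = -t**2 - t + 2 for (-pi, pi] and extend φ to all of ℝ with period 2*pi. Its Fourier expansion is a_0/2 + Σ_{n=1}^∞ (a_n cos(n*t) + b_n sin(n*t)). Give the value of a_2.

-1

a_2 = 1/pi ∫_{-pi}^{pi} φ(t) cos(2*t) dt.
Integrating by parts twice (tabular method), an antiderivative of (-t**2 - t + 2) cos(2*t) is -t**2*sin(2*t)/2 - t*sin(2*t)/2 - t*cos(2*t)/2 + 5*sin(2*t)/4 - cos(2*t)/4; evaluating from -pi to pi: ∫_{-pi}^{pi} (-t**2 - t + 2) cos(2*t) dt = (-pi/2 - 1/4) - (-1/4 + pi/2) = -pi.
Hence a_2 = (1/pi)·(-pi) = -1.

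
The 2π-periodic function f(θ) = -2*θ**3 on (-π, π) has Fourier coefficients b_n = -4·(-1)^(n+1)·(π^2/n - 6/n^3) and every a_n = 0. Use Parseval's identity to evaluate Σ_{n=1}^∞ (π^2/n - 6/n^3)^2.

Parseval: Σ b_n^2 = (1/π) ∫_{-π}^{π} f(θ)^2 dθ = 8*pi**6/7.
b_n^2 = 16·(π^2/n - 6/n^3)^2, so the sum equals (8*pi**6/7)/16 = pi**6/14.

pi**6/14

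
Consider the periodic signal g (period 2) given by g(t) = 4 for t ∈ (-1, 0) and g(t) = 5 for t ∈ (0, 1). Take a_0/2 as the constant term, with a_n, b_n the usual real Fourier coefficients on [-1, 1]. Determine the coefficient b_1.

b_1 = ∫_{-1}^{1} g(t) sin(pi*t) dt.
Split the integral at the breakpoints.
Directly, an antiderivative of (4) sin(pi*t) is -4*cos(pi*t)/pi; evaluating from -1 to 0: ∫_{-1}^{0} (4) sin(pi*t) dt = (-4/pi) - (4/pi) = -8/pi.
Directly, an antiderivative of (5) sin(pi*t) is -5*cos(pi*t)/pi; evaluating from 0 to 1: ∫_{0}^{1} (5) sin(pi*t) dt = (5/pi) - (-5/pi) = 10/pi.
Summing the pieces gives b_1 = 2/pi.

2/pi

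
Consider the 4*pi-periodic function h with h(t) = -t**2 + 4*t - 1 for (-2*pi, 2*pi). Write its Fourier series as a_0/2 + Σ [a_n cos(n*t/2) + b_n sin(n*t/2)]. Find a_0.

a_0 = (1/(2*pi)) ∫_{-2*pi}^{2*pi} h(t) dt = (1/(2*pi)) · (-16*pi**3/3 - 4*pi) = -8*pi**2/3 - 2.

-8*pi**2/3 - 2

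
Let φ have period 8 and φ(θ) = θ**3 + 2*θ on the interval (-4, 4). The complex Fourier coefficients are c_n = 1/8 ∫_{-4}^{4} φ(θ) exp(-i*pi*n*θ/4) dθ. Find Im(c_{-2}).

Since φ is real-valued, Im(c_{-2}) = -1/8 ∫_{-4}^{4} φ(θ) sin(-pi*θ/2) dθ = b_{2}/2.
φ is odd and sin(-pi*θ/2) is odd, so the integrand is even: ∫_{-4}^{4} φ(θ) sin(-pi*θ/2) dθ = 2∫_0^{4} φ(θ) sin(-pi*θ/2) dθ.
Integrating by parts three times (tabular method), an antiderivative of (θ**3 + 2*θ) sin(-pi*θ/2) is 2*θ**3*cos(pi*θ/2)/pi - 12*θ**2*sin(pi*θ/2)/pi**2 - 48*θ*cos(pi*θ/2)/pi**3 + 4*θ*cos(pi*θ/2)/pi - 8*sin(pi*θ/2)/pi**2 + 96*sin(pi*θ/2)/pi**4; evaluating from 0 to 4: ∫_{0}^{4} (θ**3 + 2*θ) sin(-pi*θ/2) dθ = (-192/pi**3 + 144/pi) - (0) = -192/pi**3 + 144/pi.
So ∫_{-4}^{4} φ(θ) sin(-pi*θ/2) dθ = -384/pi**3 + 288/pi.
Hence Im(c_{-2}) = (-1/8)·(-384/pi**3 + 288/pi) = -36/pi + 48/pi**3.

-36/pi + 48/pi**3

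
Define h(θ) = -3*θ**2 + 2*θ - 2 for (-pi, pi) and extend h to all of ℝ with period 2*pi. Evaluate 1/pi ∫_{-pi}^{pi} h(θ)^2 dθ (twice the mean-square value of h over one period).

8 + 32*pi**2/3 + 18*pi**4/5

1/pi ∫_{-pi}^{pi} h(θ)^2 dθ = 1/pi · (2*pi*(60 + 80*pi**2 + 27*pi**4)/15) = 8 + 32*pi**2/3 + 18*pi**4/5.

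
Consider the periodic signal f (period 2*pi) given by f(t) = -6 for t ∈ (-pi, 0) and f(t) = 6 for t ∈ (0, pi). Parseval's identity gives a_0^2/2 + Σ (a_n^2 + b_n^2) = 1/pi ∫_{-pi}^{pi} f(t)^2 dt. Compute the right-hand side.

1/pi ∫_{-pi}^{pi} f(t)^2 dt = 1/pi · (72*pi) = 72.

72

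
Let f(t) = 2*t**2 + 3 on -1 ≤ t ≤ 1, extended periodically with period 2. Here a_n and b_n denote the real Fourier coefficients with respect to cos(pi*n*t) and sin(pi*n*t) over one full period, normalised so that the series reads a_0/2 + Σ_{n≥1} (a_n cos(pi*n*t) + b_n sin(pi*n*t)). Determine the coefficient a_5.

-8/(25*pi**2)

a_5 = ∫_{-1}^{1} f(t) cos(5*pi*t) dt.
f is even and cos(5*pi*t) is even, so the integrand is even and a_5 = 2 ∫_0^{1} f(t) cos(5*pi*t) dt.
Integrating by parts twice (tabular method), an antiderivative of (2*t**2 + 3) cos(5*pi*t) is 2*t**2*sin(5*pi*t)/(5*pi) + 4*t*cos(5*pi*t)/(25*pi**2) - 4*sin(5*pi*t)/(125*pi**3) + 3*sin(5*pi*t)/(5*pi); evaluating from 0 to 1: ∫_{0}^{1} (2*t**2 + 3) cos(5*pi*t) dt = (-4/(25*pi**2)) - (0) = -4/(25*pi**2).
Hence a_5 = 2·(-4/(25*pi**2)) = -8/(25*pi**2).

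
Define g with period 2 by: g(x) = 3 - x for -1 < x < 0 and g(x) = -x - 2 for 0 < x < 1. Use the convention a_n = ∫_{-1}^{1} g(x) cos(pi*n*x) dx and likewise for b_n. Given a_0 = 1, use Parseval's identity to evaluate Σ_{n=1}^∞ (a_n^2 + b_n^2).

109/6

Parseval: a_0^2/2 + Σ_{n≥1} (a_n^2+b_n^2) = ∫_{-1}^{1} g(x)^2 dx = 56/3.
Subtract a_0^2/2 = 1/2: Σ (a_n^2+b_n^2) = 109/6.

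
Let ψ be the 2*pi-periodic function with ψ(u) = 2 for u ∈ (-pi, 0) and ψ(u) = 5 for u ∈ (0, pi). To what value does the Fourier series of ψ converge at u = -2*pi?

u = -2*pi differs from u = 0 by -1 full period(s), and the series is 2*pi-periodic.
At u = 0 the one-sided limits are ψ(0^-) = 2 and ψ(0^+) = 5.
By Dirichlet's theorem the series converges to their average, [(2) + (5)]/2 = 7/2.

7/2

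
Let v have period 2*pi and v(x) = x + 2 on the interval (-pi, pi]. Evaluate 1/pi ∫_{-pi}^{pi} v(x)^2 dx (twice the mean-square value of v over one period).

2*pi**2/3 + 8

1/pi ∫_{-pi}^{pi} v(x)^2 dx = 1/pi · (2*pi*(pi**2 + 12)/3) = 2*pi**2/3 + 8.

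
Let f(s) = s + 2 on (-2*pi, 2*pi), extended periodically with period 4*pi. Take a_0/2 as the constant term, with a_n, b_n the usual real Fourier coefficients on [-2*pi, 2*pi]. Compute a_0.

4

a_0 = (1/(2*pi)) ∫_{-2*pi}^{2*pi} f(s) ds = (1/(2*pi)) · (8*pi) = 4.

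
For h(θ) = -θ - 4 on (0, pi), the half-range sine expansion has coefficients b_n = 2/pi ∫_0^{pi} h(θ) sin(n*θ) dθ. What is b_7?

2*(-8 - pi)/(7*pi)

b_7 = 2/pi ∫_0^{pi} (-θ - 4) sin(7*θ) dθ.
Integrating by parts (boundary term plus one more integral), an antiderivative of (-θ - 4) sin(7*θ) is θ*cos(7*θ)/7 - sin(7*θ)/49 + 4*cos(7*θ)/7; evaluating from 0 to pi: ∫_{0}^{pi} (-θ - 4) sin(7*θ) dθ = (-4/7 - pi/7) - (4/7) = -8/7 - pi/7.
Hence b_7 = (2/pi)·(-8/7 - pi/7) = 2*(-8 - pi)/(7*pi).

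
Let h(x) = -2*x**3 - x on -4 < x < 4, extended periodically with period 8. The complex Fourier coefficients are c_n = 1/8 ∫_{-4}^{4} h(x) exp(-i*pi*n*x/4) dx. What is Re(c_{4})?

Since h is real-valued, Re(c_{4}) = 1/8 ∫_{-4}^{4} h(x) cos(pi*x) dx = a_{4}/2.
(h is odd, so the integrand is odd over a symmetric interval and the integral vanishes.)

0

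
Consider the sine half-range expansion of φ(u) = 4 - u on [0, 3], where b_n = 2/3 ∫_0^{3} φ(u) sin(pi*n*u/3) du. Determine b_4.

b_4 = 2/3 ∫_0^{3} (4 - u) sin(4*pi*u/3) du.
Integrating by parts (boundary term plus one more integral), an antiderivative of (4 - u) sin(4*pi*u/3) is 3*u*cos(4*pi*u/3)/(4*pi) - 9*sin(4*pi*u/3)/(16*pi**2) - 3*cos(4*pi*u/3)/pi; evaluating from 0 to 3: ∫_{0}^{3} (4 - u) sin(4*pi*u/3) du = (-3/(4*pi)) - (-3/pi) = 9/(4*pi).
Hence b_4 = (2/3)·(9/(4*pi)) = 3/(2*pi).

3/(2*pi)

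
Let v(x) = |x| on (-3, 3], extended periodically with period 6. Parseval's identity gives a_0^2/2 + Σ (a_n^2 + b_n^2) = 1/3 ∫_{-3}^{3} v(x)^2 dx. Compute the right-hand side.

6

1/3 ∫_{-3}^{3} v(x)^2 dx = 1/3 · (18) = 6.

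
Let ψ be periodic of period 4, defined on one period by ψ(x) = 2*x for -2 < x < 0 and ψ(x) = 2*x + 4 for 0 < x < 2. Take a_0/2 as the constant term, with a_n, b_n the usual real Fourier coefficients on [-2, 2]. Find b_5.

16/(5*pi)

b_5 = 1/2 ∫_{-2}^{2} ψ(x) sin(5*pi*x/2) dx.
Split the integral at the breakpoints.
Integrating by parts (boundary term plus one more integral), an antiderivative of (2*x) sin(5*pi*x/2) is -4*x*cos(5*pi*x/2)/(5*pi) + 8*sin(5*pi*x/2)/(25*pi**2); evaluating from -2 to 0: ∫_{-2}^{0} (2*x) sin(5*pi*x/2) dx = (0) - (-8/(5*pi)) = 8/(5*pi).
Integrating by parts (boundary term plus one more integral), an antiderivative of (2*x + 4) sin(5*pi*x/2) is -4*x*cos(5*pi*x/2)/(5*pi) + 8*sin(5*pi*x/2)/(25*pi**2) - 8*cos(5*pi*x/2)/(5*pi); evaluating from 0 to 2: ∫_{0}^{2} (2*x + 4) sin(5*pi*x/2) dx = (16/(5*pi)) - (-8/(5*pi)) = 24/(5*pi).
Summing the pieces and multiplying by (1/2) gives b_5 = 16/(5*pi).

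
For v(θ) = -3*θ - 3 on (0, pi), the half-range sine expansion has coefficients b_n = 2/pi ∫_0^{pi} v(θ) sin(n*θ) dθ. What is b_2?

3

b_2 = 2/pi ∫_0^{pi} (-3*θ - 3) sin(2*θ) dθ.
Integrating by parts (boundary term plus one more integral), an antiderivative of (-3*θ - 3) sin(2*θ) is 3*θ*cos(2*θ)/2 - 3*sin(2*θ)/4 + 3*cos(2*θ)/2; evaluating from 0 to pi: ∫_{0}^{pi} (-3*θ - 3) sin(2*θ) dθ = (3/2 + 3*pi/2) - (3/2) = 3*pi/2.
Hence b_2 = (2/pi)·(3*pi/2) = 3.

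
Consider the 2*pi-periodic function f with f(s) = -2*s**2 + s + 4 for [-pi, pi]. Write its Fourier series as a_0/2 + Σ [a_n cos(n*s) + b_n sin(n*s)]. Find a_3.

a_3 = 1/pi ∫_{-pi}^{pi} f(s) cos(3*s) ds.
Integrating by parts twice (tabular method), an antiderivative of (-2*s**2 + s + 4) cos(3*s) is -2*s**2*sin(3*s)/3 + s*sin(3*s)/3 - 4*s*cos(3*s)/9 + 40*sin(3*s)/27 + cos(3*s)/9; evaluating from -pi to pi: ∫_{-pi}^{pi} (-2*s**2 + s + 4) cos(3*s) ds = (-1/9 + 4*pi/9) - (-4*pi/9 - 1/9) = 8*pi/9.
Hence a_3 = (1/pi)·(8*pi/9) = 8/9.

8/9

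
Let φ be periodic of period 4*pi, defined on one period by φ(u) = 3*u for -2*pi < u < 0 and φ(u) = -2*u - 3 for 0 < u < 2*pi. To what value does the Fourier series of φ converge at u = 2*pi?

At u = 2*pi the one-sided limits are φ(2*pi^-) = -4*pi - 3 and φ(2*pi^+) = -6*pi.
By Dirichlet's theorem the series converges to their average, [(-4*pi - 3) + (-6*pi)]/2 = -5*pi - 3/2.

-5*pi - 3/2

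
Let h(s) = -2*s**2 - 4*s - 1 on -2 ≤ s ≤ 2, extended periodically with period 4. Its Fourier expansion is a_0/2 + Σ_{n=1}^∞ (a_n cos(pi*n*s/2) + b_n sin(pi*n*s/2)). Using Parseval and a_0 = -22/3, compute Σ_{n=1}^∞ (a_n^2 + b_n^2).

2432/45

Parseval: a_0^2/2 + Σ_{n≥1} (a_n^2+b_n^2) = 1/2 ∫_{-2}^{2} h(s)^2 ds = 1214/15.
Subtract a_0^2/2 = 242/9: Σ (a_n^2+b_n^2) = 2432/45.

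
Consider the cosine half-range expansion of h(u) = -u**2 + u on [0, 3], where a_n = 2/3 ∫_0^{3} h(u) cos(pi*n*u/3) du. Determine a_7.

a_7 = 2/3 ∫_0^{3} (-u**2 + u) cos(7*pi*u/3) du.
Integrating by parts twice (tabular method), an antiderivative of (-u**2 + u) cos(7*pi*u/3) is -3*u**2*sin(7*pi*u/3)/(7*pi) + 3*u*sin(7*pi*u/3)/(7*pi) - 18*u*cos(7*pi*u/3)/(49*pi**2) + 54*sin(7*pi*u/3)/(343*pi**3) + 9*cos(7*pi*u/3)/(49*pi**2); evaluating from 0 to 3: ∫_{0}^{3} (-u**2 + u) cos(7*pi*u/3) du = (45/(49*pi**2)) - (9/(49*pi**2)) = 36/(49*pi**2).
Hence a_7 = (2/3)·(36/(49*pi**2)) = 24/(49*pi**2).

24/(49*pi**2)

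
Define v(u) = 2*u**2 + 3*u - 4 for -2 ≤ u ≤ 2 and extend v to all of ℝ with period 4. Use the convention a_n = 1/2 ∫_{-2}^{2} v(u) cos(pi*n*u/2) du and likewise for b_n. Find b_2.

-6/pi

b_2 = 1/2 ∫_{-2}^{2} v(u) sin(pi*u) du.
Integrating by parts twice (tabular method), an antiderivative of (2*u**2 + 3*u - 4) sin(pi*u) is -2*u**2*cos(pi*u)/pi + 4*u*sin(pi*u)/pi**2 - 3*u*cos(pi*u)/pi + 3*sin(pi*u)/pi**2 + 4*cos(pi*u)/pi**3 + 4*cos(pi*u)/pi; evaluating from -2 to 2: ∫_{-2}^{2} (2*u**2 + 3*u - 4) sin(pi*u) du = (-10/pi + 4/pi**3) - (4/pi**3 + 2/pi) = -12/pi.
Hence b_2 = (1/2)·(-12/pi) = -6/pi.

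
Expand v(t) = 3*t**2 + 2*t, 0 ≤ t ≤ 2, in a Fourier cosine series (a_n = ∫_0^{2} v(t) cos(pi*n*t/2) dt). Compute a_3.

-64/(9*pi**2)

a_3 = ∫_0^{2} (3*t**2 + 2*t) cos(3*pi*t/2) dt.
Integrating by parts twice (tabular method), an antiderivative of (3*t**2 + 2*t) cos(3*pi*t/2) is 2*t**2*sin(3*pi*t/2)/pi + 4*t*sin(3*pi*t/2)/(3*pi) + 8*t*cos(3*pi*t/2)/(3*pi**2) - 16*sin(3*pi*t/2)/(9*pi**3) + 8*cos(3*pi*t/2)/(9*pi**2); evaluating from 0 to 2: ∫_{0}^{2} (3*t**2 + 2*t) cos(3*pi*t/2) dt = (-56/(9*pi**2)) - (8/(9*pi**2)) = -64/(9*pi**2).
Hence a_3 = -64/(9*pi**2).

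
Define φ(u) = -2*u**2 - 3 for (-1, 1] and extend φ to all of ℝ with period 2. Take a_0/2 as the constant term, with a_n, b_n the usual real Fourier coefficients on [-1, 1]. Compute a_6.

-2/(9*pi**2)

a_6 = ∫_{-1}^{1} φ(u) cos(6*pi*u) du.
φ is even and cos(6*pi*u) is even, so the integrand is even and a_6 = 2 ∫_0^{1} φ(u) cos(6*pi*u) du.
Integrating by parts twice (tabular method), an antiderivative of (-2*u**2 - 3) cos(6*pi*u) is -u**2*sin(6*pi*u)/(3*pi) - u*cos(6*pi*u)/(9*pi**2) - sin(6*pi*u)/(2*pi) + sin(6*pi*u)/(54*pi**3); evaluating from 0 to 1: ∫_{0}^{1} (-2*u**2 - 3) cos(6*pi*u) du = (-1/(9*pi**2)) - (0) = -1/(9*pi**2).
Hence a_6 = 2·(-1/(9*pi**2)) = -2/(9*pi**2).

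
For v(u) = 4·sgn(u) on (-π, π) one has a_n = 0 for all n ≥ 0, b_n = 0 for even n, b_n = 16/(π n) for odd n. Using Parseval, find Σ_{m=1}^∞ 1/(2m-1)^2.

pi**2/8

Parseval: Σ b_n^2 = (1/π) ∫_{-π}^{π} v(u)^2 du = 32.
Only odd n contribute, with b_n^2 = 256/(π^2 n^2), so Σ_{m≥1} 1/(2m-1)^2 = π^2·(32)/256 = pi**2/8.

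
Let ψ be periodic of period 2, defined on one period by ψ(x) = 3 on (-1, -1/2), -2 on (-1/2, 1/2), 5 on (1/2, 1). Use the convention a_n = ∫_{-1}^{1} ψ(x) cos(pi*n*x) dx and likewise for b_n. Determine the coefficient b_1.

b_1 = ∫_{-1}^{1} ψ(x) sin(pi*x) dx.
Split the integral at the breakpoints.
Directly, an antiderivative of (3) sin(pi*x) is -3*cos(pi*x)/pi; evaluating from -1 to -1/2: ∫_{-1}^{-1/2} (3) sin(pi*x) dx = (0) - (3/pi) = -3/pi.
Directly, an antiderivative of (-2) sin(pi*x) is 2*cos(pi*x)/pi; evaluating from -1/2 to 1/2: ∫_{-1/2}^{1/2} (-2) sin(pi*x) dx = (0) - (0) = 0.
Directly, an antiderivative of (5) sin(pi*x) is -5*cos(pi*x)/pi; evaluating from 1/2 to 1: ∫_{1/2}^{1} (5) sin(pi*x) dx = (5/pi) - (0) = 5/pi.
Summing the pieces gives b_1 = 2/pi.

2/pi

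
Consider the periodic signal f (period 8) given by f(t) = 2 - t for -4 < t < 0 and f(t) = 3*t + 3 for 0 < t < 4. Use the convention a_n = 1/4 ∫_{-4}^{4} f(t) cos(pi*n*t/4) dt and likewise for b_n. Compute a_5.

a_5 = 1/4 ∫_{-4}^{4} f(t) cos(5*pi*t/4) dt.
Split the integral at the breakpoints.
Integrating by parts (boundary term plus one more integral), an antiderivative of (2 - t) cos(5*pi*t/4) is -4*t*sin(5*pi*t/4)/(5*pi) + 8*sin(5*pi*t/4)/(5*pi) - 16*cos(5*pi*t/4)/(25*pi**2); evaluating from -4 to 0: ∫_{-4}^{0} (2 - t) cos(5*pi*t/4) dt = (-16/(25*pi**2)) - (16/(25*pi**2)) = -32/(25*pi**2).
Integrating by parts (boundary term plus one more integral), an antiderivative of (3*t + 3) cos(5*pi*t/4) is 12*t*sin(5*pi*t/4)/(5*pi) + 12*sin(5*pi*t/4)/(5*pi) + 48*cos(5*pi*t/4)/(25*pi**2); evaluating from 0 to 4: ∫_{0}^{4} (3*t + 3) cos(5*pi*t/4) dt = (-48/(25*pi**2)) - (48/(25*pi**2)) = -96/(25*pi**2).
Summing the pieces and multiplying by (1/4) gives a_5 = -32/(25*pi**2).

-32/(25*pi**2)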